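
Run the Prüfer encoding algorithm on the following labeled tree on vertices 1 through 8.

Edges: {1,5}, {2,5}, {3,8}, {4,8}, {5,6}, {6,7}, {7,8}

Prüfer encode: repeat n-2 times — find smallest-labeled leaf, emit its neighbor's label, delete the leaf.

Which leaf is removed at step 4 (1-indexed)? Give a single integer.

Answer: 4

Derivation:
Step 1: current leaves = {1,2,3,4}. Remove leaf 1 (neighbor: 5).
Step 2: current leaves = {2,3,4}. Remove leaf 2 (neighbor: 5).
Step 3: current leaves = {3,4,5}. Remove leaf 3 (neighbor: 8).
Step 4: current leaves = {4,5}. Remove leaf 4 (neighbor: 8).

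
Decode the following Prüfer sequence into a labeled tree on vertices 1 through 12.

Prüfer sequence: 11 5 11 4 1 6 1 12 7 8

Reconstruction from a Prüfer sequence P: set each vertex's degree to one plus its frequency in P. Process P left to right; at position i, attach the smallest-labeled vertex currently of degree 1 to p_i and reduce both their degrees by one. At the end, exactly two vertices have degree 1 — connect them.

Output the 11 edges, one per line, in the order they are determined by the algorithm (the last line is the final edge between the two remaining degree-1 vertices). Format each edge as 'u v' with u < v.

Answer: 2 11
3 5
5 11
4 9
1 4
6 10
1 6
1 12
7 11
7 8
8 12

Derivation:
Initial degrees: {1:3, 2:1, 3:1, 4:2, 5:2, 6:2, 7:2, 8:2, 9:1, 10:1, 11:3, 12:2}
Step 1: smallest deg-1 vertex = 2, p_1 = 11. Add edge {2,11}. Now deg[2]=0, deg[11]=2.
Step 2: smallest deg-1 vertex = 3, p_2 = 5. Add edge {3,5}. Now deg[3]=0, deg[5]=1.
Step 3: smallest deg-1 vertex = 5, p_3 = 11. Add edge {5,11}. Now deg[5]=0, deg[11]=1.
Step 4: smallest deg-1 vertex = 9, p_4 = 4. Add edge {4,9}. Now deg[9]=0, deg[4]=1.
Step 5: smallest deg-1 vertex = 4, p_5 = 1. Add edge {1,4}. Now deg[4]=0, deg[1]=2.
Step 6: smallest deg-1 vertex = 10, p_6 = 6. Add edge {6,10}. Now deg[10]=0, deg[6]=1.
Step 7: smallest deg-1 vertex = 6, p_7 = 1. Add edge {1,6}. Now deg[6]=0, deg[1]=1.
Step 8: smallest deg-1 vertex = 1, p_8 = 12. Add edge {1,12}. Now deg[1]=0, deg[12]=1.
Step 9: smallest deg-1 vertex = 11, p_9 = 7. Add edge {7,11}. Now deg[11]=0, deg[7]=1.
Step 10: smallest deg-1 vertex = 7, p_10 = 8. Add edge {7,8}. Now deg[7]=0, deg[8]=1.
Final: two remaining deg-1 vertices are 8, 12. Add edge {8,12}.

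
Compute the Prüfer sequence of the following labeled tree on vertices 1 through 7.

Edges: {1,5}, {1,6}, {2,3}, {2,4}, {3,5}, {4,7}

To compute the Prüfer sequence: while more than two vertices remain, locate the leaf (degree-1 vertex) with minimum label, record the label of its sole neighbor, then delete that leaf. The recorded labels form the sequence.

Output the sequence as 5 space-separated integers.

Step 1: leaves = {6,7}. Remove smallest leaf 6, emit neighbor 1.
Step 2: leaves = {1,7}. Remove smallest leaf 1, emit neighbor 5.
Step 3: leaves = {5,7}. Remove smallest leaf 5, emit neighbor 3.
Step 4: leaves = {3,7}. Remove smallest leaf 3, emit neighbor 2.
Step 5: leaves = {2,7}. Remove smallest leaf 2, emit neighbor 4.
Done: 2 vertices remain (4, 7). Sequence = [1 5 3 2 4]

Answer: 1 5 3 2 4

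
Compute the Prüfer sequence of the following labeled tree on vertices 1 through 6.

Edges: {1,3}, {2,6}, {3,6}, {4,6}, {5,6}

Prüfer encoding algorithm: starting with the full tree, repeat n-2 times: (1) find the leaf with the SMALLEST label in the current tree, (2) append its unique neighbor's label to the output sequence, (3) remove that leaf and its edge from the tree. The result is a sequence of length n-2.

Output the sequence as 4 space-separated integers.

Answer: 3 6 6 6

Derivation:
Step 1: leaves = {1,2,4,5}. Remove smallest leaf 1, emit neighbor 3.
Step 2: leaves = {2,3,4,5}. Remove smallest leaf 2, emit neighbor 6.
Step 3: leaves = {3,4,5}. Remove smallest leaf 3, emit neighbor 6.
Step 4: leaves = {4,5}. Remove smallest leaf 4, emit neighbor 6.
Done: 2 vertices remain (5, 6). Sequence = [3 6 6 6]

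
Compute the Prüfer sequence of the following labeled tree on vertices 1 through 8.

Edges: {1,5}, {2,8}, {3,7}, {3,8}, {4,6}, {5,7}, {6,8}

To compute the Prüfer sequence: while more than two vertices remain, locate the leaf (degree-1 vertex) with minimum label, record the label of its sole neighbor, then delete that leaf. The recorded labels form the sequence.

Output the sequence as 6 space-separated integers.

Step 1: leaves = {1,2,4}. Remove smallest leaf 1, emit neighbor 5.
Step 2: leaves = {2,4,5}. Remove smallest leaf 2, emit neighbor 8.
Step 3: leaves = {4,5}. Remove smallest leaf 4, emit neighbor 6.
Step 4: leaves = {5,6}. Remove smallest leaf 5, emit neighbor 7.
Step 5: leaves = {6,7}. Remove smallest leaf 6, emit neighbor 8.
Step 6: leaves = {7,8}. Remove smallest leaf 7, emit neighbor 3.
Done: 2 vertices remain (3, 8). Sequence = [5 8 6 7 8 3]

Answer: 5 8 6 7 8 3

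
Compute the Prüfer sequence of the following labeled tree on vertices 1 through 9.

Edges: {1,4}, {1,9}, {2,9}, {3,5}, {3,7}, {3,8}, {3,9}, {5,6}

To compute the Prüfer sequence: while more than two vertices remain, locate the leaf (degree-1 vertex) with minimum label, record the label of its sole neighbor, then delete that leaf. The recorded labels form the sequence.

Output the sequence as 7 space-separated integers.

Answer: 9 1 9 5 3 3 3

Derivation:
Step 1: leaves = {2,4,6,7,8}. Remove smallest leaf 2, emit neighbor 9.
Step 2: leaves = {4,6,7,8}. Remove smallest leaf 4, emit neighbor 1.
Step 3: leaves = {1,6,7,8}. Remove smallest leaf 1, emit neighbor 9.
Step 4: leaves = {6,7,8,9}. Remove smallest leaf 6, emit neighbor 5.
Step 5: leaves = {5,7,8,9}. Remove smallest leaf 5, emit neighbor 3.
Step 6: leaves = {7,8,9}. Remove smallest leaf 7, emit neighbor 3.
Step 7: leaves = {8,9}. Remove smallest leaf 8, emit neighbor 3.
Done: 2 vertices remain (3, 9). Sequence = [9 1 9 5 3 3 3]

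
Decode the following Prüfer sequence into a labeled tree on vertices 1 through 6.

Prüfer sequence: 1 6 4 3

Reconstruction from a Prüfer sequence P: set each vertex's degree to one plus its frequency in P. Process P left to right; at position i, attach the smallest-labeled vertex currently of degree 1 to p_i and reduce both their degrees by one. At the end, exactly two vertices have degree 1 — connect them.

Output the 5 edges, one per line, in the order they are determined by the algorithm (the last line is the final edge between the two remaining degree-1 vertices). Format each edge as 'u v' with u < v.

Initial degrees: {1:2, 2:1, 3:2, 4:2, 5:1, 6:2}
Step 1: smallest deg-1 vertex = 2, p_1 = 1. Add edge {1,2}. Now deg[2]=0, deg[1]=1.
Step 2: smallest deg-1 vertex = 1, p_2 = 6. Add edge {1,6}. Now deg[1]=0, deg[6]=1.
Step 3: smallest deg-1 vertex = 5, p_3 = 4. Add edge {4,5}. Now deg[5]=0, deg[4]=1.
Step 4: smallest deg-1 vertex = 4, p_4 = 3. Add edge {3,4}. Now deg[4]=0, deg[3]=1.
Final: two remaining deg-1 vertices are 3, 6. Add edge {3,6}.

Answer: 1 2
1 6
4 5
3 4
3 6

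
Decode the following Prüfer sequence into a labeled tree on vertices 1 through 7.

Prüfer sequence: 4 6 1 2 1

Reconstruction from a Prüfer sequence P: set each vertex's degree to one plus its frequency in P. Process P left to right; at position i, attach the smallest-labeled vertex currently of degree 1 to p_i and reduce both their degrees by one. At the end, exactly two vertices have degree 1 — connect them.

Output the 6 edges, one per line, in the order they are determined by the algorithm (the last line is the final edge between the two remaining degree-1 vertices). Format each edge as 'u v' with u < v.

Initial degrees: {1:3, 2:2, 3:1, 4:2, 5:1, 6:2, 7:1}
Step 1: smallest deg-1 vertex = 3, p_1 = 4. Add edge {3,4}. Now deg[3]=0, deg[4]=1.
Step 2: smallest deg-1 vertex = 4, p_2 = 6. Add edge {4,6}. Now deg[4]=0, deg[6]=1.
Step 3: smallest deg-1 vertex = 5, p_3 = 1. Add edge {1,5}. Now deg[5]=0, deg[1]=2.
Step 4: smallest deg-1 vertex = 6, p_4 = 2. Add edge {2,6}. Now deg[6]=0, deg[2]=1.
Step 5: smallest deg-1 vertex = 2, p_5 = 1. Add edge {1,2}. Now deg[2]=0, deg[1]=1.
Final: two remaining deg-1 vertices are 1, 7. Add edge {1,7}.

Answer: 3 4
4 6
1 5
2 6
1 2
1 7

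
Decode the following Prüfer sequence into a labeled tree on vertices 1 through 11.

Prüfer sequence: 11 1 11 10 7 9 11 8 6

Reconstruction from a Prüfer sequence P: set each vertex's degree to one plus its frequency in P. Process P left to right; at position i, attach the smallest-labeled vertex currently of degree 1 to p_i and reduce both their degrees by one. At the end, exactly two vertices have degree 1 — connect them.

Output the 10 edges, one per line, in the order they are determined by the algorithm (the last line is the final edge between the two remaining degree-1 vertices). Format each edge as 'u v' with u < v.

Initial degrees: {1:2, 2:1, 3:1, 4:1, 5:1, 6:2, 7:2, 8:2, 9:2, 10:2, 11:4}
Step 1: smallest deg-1 vertex = 2, p_1 = 11. Add edge {2,11}. Now deg[2]=0, deg[11]=3.
Step 2: smallest deg-1 vertex = 3, p_2 = 1. Add edge {1,3}. Now deg[3]=0, deg[1]=1.
Step 3: smallest deg-1 vertex = 1, p_3 = 11. Add edge {1,11}. Now deg[1]=0, deg[11]=2.
Step 4: smallest deg-1 vertex = 4, p_4 = 10. Add edge {4,10}. Now deg[4]=0, deg[10]=1.
Step 5: smallest deg-1 vertex = 5, p_5 = 7. Add edge {5,7}. Now deg[5]=0, deg[7]=1.
Step 6: smallest deg-1 vertex = 7, p_6 = 9. Add edge {7,9}. Now deg[7]=0, deg[9]=1.
Step 7: smallest deg-1 vertex = 9, p_7 = 11. Add edge {9,11}. Now deg[9]=0, deg[11]=1.
Step 8: smallest deg-1 vertex = 10, p_8 = 8. Add edge {8,10}. Now deg[10]=0, deg[8]=1.
Step 9: smallest deg-1 vertex = 8, p_9 = 6. Add edge {6,8}. Now deg[8]=0, deg[6]=1.
Final: two remaining deg-1 vertices are 6, 11. Add edge {6,11}.

Answer: 2 11
1 3
1 11
4 10
5 7
7 9
9 11
8 10
6 8
6 11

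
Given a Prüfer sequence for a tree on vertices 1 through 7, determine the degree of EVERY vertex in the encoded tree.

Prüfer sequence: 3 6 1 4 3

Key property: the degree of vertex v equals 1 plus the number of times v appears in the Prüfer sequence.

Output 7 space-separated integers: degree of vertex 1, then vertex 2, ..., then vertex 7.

Answer: 2 1 3 2 1 2 1

Derivation:
p_1 = 3: count[3] becomes 1
p_2 = 6: count[6] becomes 1
p_3 = 1: count[1] becomes 1
p_4 = 4: count[4] becomes 1
p_5 = 3: count[3] becomes 2
Degrees (1 + count): deg[1]=1+1=2, deg[2]=1+0=1, deg[3]=1+2=3, deg[4]=1+1=2, deg[5]=1+0=1, deg[6]=1+1=2, deg[7]=1+0=1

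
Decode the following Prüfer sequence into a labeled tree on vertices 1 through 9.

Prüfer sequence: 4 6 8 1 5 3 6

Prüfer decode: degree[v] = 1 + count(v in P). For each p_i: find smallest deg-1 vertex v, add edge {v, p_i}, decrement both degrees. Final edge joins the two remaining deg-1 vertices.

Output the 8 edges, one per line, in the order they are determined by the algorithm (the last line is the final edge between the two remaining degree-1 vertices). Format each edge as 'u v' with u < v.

Answer: 2 4
4 6
7 8
1 8
1 5
3 5
3 6
6 9

Derivation:
Initial degrees: {1:2, 2:1, 3:2, 4:2, 5:2, 6:3, 7:1, 8:2, 9:1}
Step 1: smallest deg-1 vertex = 2, p_1 = 4. Add edge {2,4}. Now deg[2]=0, deg[4]=1.
Step 2: smallest deg-1 vertex = 4, p_2 = 6. Add edge {4,6}. Now deg[4]=0, deg[6]=2.
Step 3: smallest deg-1 vertex = 7, p_3 = 8. Add edge {7,8}. Now deg[7]=0, deg[8]=1.
Step 4: smallest deg-1 vertex = 8, p_4 = 1. Add edge {1,8}. Now deg[8]=0, deg[1]=1.
Step 5: smallest deg-1 vertex = 1, p_5 = 5. Add edge {1,5}. Now deg[1]=0, deg[5]=1.
Step 6: smallest deg-1 vertex = 5, p_6 = 3. Add edge {3,5}. Now deg[5]=0, deg[3]=1.
Step 7: smallest deg-1 vertex = 3, p_7 = 6. Add edge {3,6}. Now deg[3]=0, deg[6]=1.
Final: two remaining deg-1 vertices are 6, 9. Add edge {6,9}.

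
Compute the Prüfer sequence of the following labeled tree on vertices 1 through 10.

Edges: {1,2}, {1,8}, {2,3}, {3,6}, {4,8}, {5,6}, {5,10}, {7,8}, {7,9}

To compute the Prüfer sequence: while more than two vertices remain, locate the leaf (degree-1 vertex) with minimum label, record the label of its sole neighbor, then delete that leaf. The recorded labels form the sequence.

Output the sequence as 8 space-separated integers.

Answer: 8 7 8 1 2 3 6 5

Derivation:
Step 1: leaves = {4,9,10}. Remove smallest leaf 4, emit neighbor 8.
Step 2: leaves = {9,10}. Remove smallest leaf 9, emit neighbor 7.
Step 3: leaves = {7,10}. Remove smallest leaf 7, emit neighbor 8.
Step 4: leaves = {8,10}. Remove smallest leaf 8, emit neighbor 1.
Step 5: leaves = {1,10}. Remove smallest leaf 1, emit neighbor 2.
Step 6: leaves = {2,10}. Remove smallest leaf 2, emit neighbor 3.
Step 7: leaves = {3,10}. Remove smallest leaf 3, emit neighbor 6.
Step 8: leaves = {6,10}. Remove smallest leaf 6, emit neighbor 5.
Done: 2 vertices remain (5, 10). Sequence = [8 7 8 1 2 3 6 5]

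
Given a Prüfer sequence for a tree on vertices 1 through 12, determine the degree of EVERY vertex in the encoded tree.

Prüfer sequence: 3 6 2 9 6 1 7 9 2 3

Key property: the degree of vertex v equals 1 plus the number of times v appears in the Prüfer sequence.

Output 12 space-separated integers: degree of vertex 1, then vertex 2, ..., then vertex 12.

Answer: 2 3 3 1 1 3 2 1 3 1 1 1

Derivation:
p_1 = 3: count[3] becomes 1
p_2 = 6: count[6] becomes 1
p_3 = 2: count[2] becomes 1
p_4 = 9: count[9] becomes 1
p_5 = 6: count[6] becomes 2
p_6 = 1: count[1] becomes 1
p_7 = 7: count[7] becomes 1
p_8 = 9: count[9] becomes 2
p_9 = 2: count[2] becomes 2
p_10 = 3: count[3] becomes 2
Degrees (1 + count): deg[1]=1+1=2, deg[2]=1+2=3, deg[3]=1+2=3, deg[4]=1+0=1, deg[5]=1+0=1, deg[6]=1+2=3, deg[7]=1+1=2, deg[8]=1+0=1, deg[9]=1+2=3, deg[10]=1+0=1, deg[11]=1+0=1, deg[12]=1+0=1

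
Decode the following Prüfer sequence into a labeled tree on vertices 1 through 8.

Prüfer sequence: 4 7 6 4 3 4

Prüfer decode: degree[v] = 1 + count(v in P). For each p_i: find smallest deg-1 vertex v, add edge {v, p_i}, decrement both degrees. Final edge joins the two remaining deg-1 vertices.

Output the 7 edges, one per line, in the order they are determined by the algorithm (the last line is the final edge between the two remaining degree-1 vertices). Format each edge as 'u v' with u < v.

Answer: 1 4
2 7
5 6
4 6
3 7
3 4
4 8

Derivation:
Initial degrees: {1:1, 2:1, 3:2, 4:4, 5:1, 6:2, 7:2, 8:1}
Step 1: smallest deg-1 vertex = 1, p_1 = 4. Add edge {1,4}. Now deg[1]=0, deg[4]=3.
Step 2: smallest deg-1 vertex = 2, p_2 = 7. Add edge {2,7}. Now deg[2]=0, deg[7]=1.
Step 3: smallest deg-1 vertex = 5, p_3 = 6. Add edge {5,6}. Now deg[5]=0, deg[6]=1.
Step 4: smallest deg-1 vertex = 6, p_4 = 4. Add edge {4,6}. Now deg[6]=0, deg[4]=2.
Step 5: smallest deg-1 vertex = 7, p_5 = 3. Add edge {3,7}. Now deg[7]=0, deg[3]=1.
Step 6: smallest deg-1 vertex = 3, p_6 = 4. Add edge {3,4}. Now deg[3]=0, deg[4]=1.
Final: two remaining deg-1 vertices are 4, 8. Add edge {4,8}.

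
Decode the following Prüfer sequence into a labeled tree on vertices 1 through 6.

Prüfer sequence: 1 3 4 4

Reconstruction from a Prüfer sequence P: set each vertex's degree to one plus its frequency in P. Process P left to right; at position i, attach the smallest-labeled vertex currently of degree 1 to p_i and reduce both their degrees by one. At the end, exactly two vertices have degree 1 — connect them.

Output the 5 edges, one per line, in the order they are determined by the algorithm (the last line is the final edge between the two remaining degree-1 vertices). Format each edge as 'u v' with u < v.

Answer: 1 2
1 3
3 4
4 5
4 6

Derivation:
Initial degrees: {1:2, 2:1, 3:2, 4:3, 5:1, 6:1}
Step 1: smallest deg-1 vertex = 2, p_1 = 1. Add edge {1,2}. Now deg[2]=0, deg[1]=1.
Step 2: smallest deg-1 vertex = 1, p_2 = 3. Add edge {1,3}. Now deg[1]=0, deg[3]=1.
Step 3: smallest deg-1 vertex = 3, p_3 = 4. Add edge {3,4}. Now deg[3]=0, deg[4]=2.
Step 4: smallest deg-1 vertex = 5, p_4 = 4. Add edge {4,5}. Now deg[5]=0, deg[4]=1.
Final: two remaining deg-1 vertices are 4, 6. Add edge {4,6}.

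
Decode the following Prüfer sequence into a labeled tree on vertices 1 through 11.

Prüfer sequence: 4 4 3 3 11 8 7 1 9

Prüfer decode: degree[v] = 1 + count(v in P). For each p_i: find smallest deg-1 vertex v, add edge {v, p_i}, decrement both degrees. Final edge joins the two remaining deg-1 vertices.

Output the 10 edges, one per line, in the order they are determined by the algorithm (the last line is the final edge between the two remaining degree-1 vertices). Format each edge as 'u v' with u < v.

Initial degrees: {1:2, 2:1, 3:3, 4:3, 5:1, 6:1, 7:2, 8:2, 9:2, 10:1, 11:2}
Step 1: smallest deg-1 vertex = 2, p_1 = 4. Add edge {2,4}. Now deg[2]=0, deg[4]=2.
Step 2: smallest deg-1 vertex = 5, p_2 = 4. Add edge {4,5}. Now deg[5]=0, deg[4]=1.
Step 3: smallest deg-1 vertex = 4, p_3 = 3. Add edge {3,4}. Now deg[4]=0, deg[3]=2.
Step 4: smallest deg-1 vertex = 6, p_4 = 3. Add edge {3,6}. Now deg[6]=0, deg[3]=1.
Step 5: smallest deg-1 vertex = 3, p_5 = 11. Add edge {3,11}. Now deg[3]=0, deg[11]=1.
Step 6: smallest deg-1 vertex = 10, p_6 = 8. Add edge {8,10}. Now deg[10]=0, deg[8]=1.
Step 7: smallest deg-1 vertex = 8, p_7 = 7. Add edge {7,8}. Now deg[8]=0, deg[7]=1.
Step 8: smallest deg-1 vertex = 7, p_8 = 1. Add edge {1,7}. Now deg[7]=0, deg[1]=1.
Step 9: smallest deg-1 vertex = 1, p_9 = 9. Add edge {1,9}. Now deg[1]=0, deg[9]=1.
Final: two remaining deg-1 vertices are 9, 11. Add edge {9,11}.

Answer: 2 4
4 5
3 4
3 6
3 11
8 10
7 8
1 7
1 9
9 11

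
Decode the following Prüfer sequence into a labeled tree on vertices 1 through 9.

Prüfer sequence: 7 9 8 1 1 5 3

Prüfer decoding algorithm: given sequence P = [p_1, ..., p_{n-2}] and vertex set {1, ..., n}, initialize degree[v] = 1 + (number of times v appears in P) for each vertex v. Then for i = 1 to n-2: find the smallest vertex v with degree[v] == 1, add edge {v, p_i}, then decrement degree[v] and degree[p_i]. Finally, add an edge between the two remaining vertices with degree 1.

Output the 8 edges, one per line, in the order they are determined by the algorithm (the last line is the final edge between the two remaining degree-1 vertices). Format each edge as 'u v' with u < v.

Initial degrees: {1:3, 2:1, 3:2, 4:1, 5:2, 6:1, 7:2, 8:2, 9:2}
Step 1: smallest deg-1 vertex = 2, p_1 = 7. Add edge {2,7}. Now deg[2]=0, deg[7]=1.
Step 2: smallest deg-1 vertex = 4, p_2 = 9. Add edge {4,9}. Now deg[4]=0, deg[9]=1.
Step 3: smallest deg-1 vertex = 6, p_3 = 8. Add edge {6,8}. Now deg[6]=0, deg[8]=1.
Step 4: smallest deg-1 vertex = 7, p_4 = 1. Add edge {1,7}. Now deg[7]=0, deg[1]=2.
Step 5: smallest deg-1 vertex = 8, p_5 = 1. Add edge {1,8}. Now deg[8]=0, deg[1]=1.
Step 6: smallest deg-1 vertex = 1, p_6 = 5. Add edge {1,5}. Now deg[1]=0, deg[5]=1.
Step 7: smallest deg-1 vertex = 5, p_7 = 3. Add edge {3,5}. Now deg[5]=0, deg[3]=1.
Final: two remaining deg-1 vertices are 3, 9. Add edge {3,9}.

Answer: 2 7
4 9
6 8
1 7
1 8
1 5
3 5
3 9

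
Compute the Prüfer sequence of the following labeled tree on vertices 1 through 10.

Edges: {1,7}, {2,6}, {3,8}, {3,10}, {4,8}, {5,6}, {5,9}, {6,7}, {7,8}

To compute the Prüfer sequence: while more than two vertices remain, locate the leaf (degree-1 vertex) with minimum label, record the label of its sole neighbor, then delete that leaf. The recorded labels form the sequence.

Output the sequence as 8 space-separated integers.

Answer: 7 6 8 5 6 7 8 3

Derivation:
Step 1: leaves = {1,2,4,9,10}. Remove smallest leaf 1, emit neighbor 7.
Step 2: leaves = {2,4,9,10}. Remove smallest leaf 2, emit neighbor 6.
Step 3: leaves = {4,9,10}. Remove smallest leaf 4, emit neighbor 8.
Step 4: leaves = {9,10}. Remove smallest leaf 9, emit neighbor 5.
Step 5: leaves = {5,10}. Remove smallest leaf 5, emit neighbor 6.
Step 6: leaves = {6,10}. Remove smallest leaf 6, emit neighbor 7.
Step 7: leaves = {7,10}. Remove smallest leaf 7, emit neighbor 8.
Step 8: leaves = {8,10}. Remove smallest leaf 8, emit neighbor 3.
Done: 2 vertices remain (3, 10). Sequence = [7 6 8 5 6 7 8 3]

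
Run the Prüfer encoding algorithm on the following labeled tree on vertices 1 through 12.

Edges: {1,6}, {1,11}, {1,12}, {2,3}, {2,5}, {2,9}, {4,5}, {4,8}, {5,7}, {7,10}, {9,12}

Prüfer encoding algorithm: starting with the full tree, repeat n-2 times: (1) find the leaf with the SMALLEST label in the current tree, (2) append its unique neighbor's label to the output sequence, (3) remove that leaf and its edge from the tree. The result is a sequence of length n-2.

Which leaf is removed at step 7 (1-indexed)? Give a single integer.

Answer: 5

Derivation:
Step 1: current leaves = {3,6,8,10,11}. Remove leaf 3 (neighbor: 2).
Step 2: current leaves = {6,8,10,11}. Remove leaf 6 (neighbor: 1).
Step 3: current leaves = {8,10,11}. Remove leaf 8 (neighbor: 4).
Step 4: current leaves = {4,10,11}. Remove leaf 4 (neighbor: 5).
Step 5: current leaves = {10,11}. Remove leaf 10 (neighbor: 7).
Step 6: current leaves = {7,11}. Remove leaf 7 (neighbor: 5).
Step 7: current leaves = {5,11}. Remove leaf 5 (neighbor: 2).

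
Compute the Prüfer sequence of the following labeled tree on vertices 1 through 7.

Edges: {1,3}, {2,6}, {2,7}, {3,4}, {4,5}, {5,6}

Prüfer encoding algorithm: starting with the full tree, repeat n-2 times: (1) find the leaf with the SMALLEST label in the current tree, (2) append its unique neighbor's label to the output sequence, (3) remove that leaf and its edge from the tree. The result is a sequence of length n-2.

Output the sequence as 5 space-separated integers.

Answer: 3 4 5 6 2

Derivation:
Step 1: leaves = {1,7}. Remove smallest leaf 1, emit neighbor 3.
Step 2: leaves = {3,7}. Remove smallest leaf 3, emit neighbor 4.
Step 3: leaves = {4,7}. Remove smallest leaf 4, emit neighbor 5.
Step 4: leaves = {5,7}. Remove smallest leaf 5, emit neighbor 6.
Step 5: leaves = {6,7}. Remove smallest leaf 6, emit neighbor 2.
Done: 2 vertices remain (2, 7). Sequence = [3 4 5 6 2]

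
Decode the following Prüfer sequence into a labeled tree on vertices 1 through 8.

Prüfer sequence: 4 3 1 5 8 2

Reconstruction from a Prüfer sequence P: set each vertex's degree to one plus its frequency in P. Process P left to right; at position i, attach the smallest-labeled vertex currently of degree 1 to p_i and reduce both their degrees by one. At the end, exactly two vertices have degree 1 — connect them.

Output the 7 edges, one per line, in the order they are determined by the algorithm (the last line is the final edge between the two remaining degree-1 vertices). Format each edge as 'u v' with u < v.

Initial degrees: {1:2, 2:2, 3:2, 4:2, 5:2, 6:1, 7:1, 8:2}
Step 1: smallest deg-1 vertex = 6, p_1 = 4. Add edge {4,6}. Now deg[6]=0, deg[4]=1.
Step 2: smallest deg-1 vertex = 4, p_2 = 3. Add edge {3,4}. Now deg[4]=0, deg[3]=1.
Step 3: smallest deg-1 vertex = 3, p_3 = 1. Add edge {1,3}. Now deg[3]=0, deg[1]=1.
Step 4: smallest deg-1 vertex = 1, p_4 = 5. Add edge {1,5}. Now deg[1]=0, deg[5]=1.
Step 5: smallest deg-1 vertex = 5, p_5 = 8. Add edge {5,8}. Now deg[5]=0, deg[8]=1.
Step 6: smallest deg-1 vertex = 7, p_6 = 2. Add edge {2,7}. Now deg[7]=0, deg[2]=1.
Final: two remaining deg-1 vertices are 2, 8. Add edge {2,8}.

Answer: 4 6
3 4
1 3
1 5
5 8
2 7
2 8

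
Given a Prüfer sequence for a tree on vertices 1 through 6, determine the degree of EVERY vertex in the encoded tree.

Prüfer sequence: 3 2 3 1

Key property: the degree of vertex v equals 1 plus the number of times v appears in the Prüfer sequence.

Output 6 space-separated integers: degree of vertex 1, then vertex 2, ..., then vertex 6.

p_1 = 3: count[3] becomes 1
p_2 = 2: count[2] becomes 1
p_3 = 3: count[3] becomes 2
p_4 = 1: count[1] becomes 1
Degrees (1 + count): deg[1]=1+1=2, deg[2]=1+1=2, deg[3]=1+2=3, deg[4]=1+0=1, deg[5]=1+0=1, deg[6]=1+0=1

Answer: 2 2 3 1 1 1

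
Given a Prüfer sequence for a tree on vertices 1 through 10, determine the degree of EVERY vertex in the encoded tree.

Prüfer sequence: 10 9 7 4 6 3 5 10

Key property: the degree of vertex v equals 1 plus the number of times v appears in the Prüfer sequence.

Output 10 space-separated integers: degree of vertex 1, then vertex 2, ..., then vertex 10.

p_1 = 10: count[10] becomes 1
p_2 = 9: count[9] becomes 1
p_3 = 7: count[7] becomes 1
p_4 = 4: count[4] becomes 1
p_5 = 6: count[6] becomes 1
p_6 = 3: count[3] becomes 1
p_7 = 5: count[5] becomes 1
p_8 = 10: count[10] becomes 2
Degrees (1 + count): deg[1]=1+0=1, deg[2]=1+0=1, deg[3]=1+1=2, deg[4]=1+1=2, deg[5]=1+1=2, deg[6]=1+1=2, deg[7]=1+1=2, deg[8]=1+0=1, deg[9]=1+1=2, deg[10]=1+2=3

Answer: 1 1 2 2 2 2 2 1 2 3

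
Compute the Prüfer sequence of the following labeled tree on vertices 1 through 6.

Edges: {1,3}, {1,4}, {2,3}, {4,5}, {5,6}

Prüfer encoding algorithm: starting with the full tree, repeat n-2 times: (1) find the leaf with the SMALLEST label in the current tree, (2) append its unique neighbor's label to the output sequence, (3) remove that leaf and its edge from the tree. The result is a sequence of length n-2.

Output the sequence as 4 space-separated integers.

Step 1: leaves = {2,6}. Remove smallest leaf 2, emit neighbor 3.
Step 2: leaves = {3,6}. Remove smallest leaf 3, emit neighbor 1.
Step 3: leaves = {1,6}. Remove smallest leaf 1, emit neighbor 4.
Step 4: leaves = {4,6}. Remove smallest leaf 4, emit neighbor 5.
Done: 2 vertices remain (5, 6). Sequence = [3 1 4 5]

Answer: 3 1 4 5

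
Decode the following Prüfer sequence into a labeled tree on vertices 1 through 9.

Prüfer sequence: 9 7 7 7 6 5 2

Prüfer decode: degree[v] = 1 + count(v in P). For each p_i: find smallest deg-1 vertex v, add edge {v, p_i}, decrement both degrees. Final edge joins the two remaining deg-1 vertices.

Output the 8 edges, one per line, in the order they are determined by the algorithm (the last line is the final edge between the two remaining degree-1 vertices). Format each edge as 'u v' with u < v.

Answer: 1 9
3 7
4 7
7 8
6 7
5 6
2 5
2 9

Derivation:
Initial degrees: {1:1, 2:2, 3:1, 4:1, 5:2, 6:2, 7:4, 8:1, 9:2}
Step 1: smallest deg-1 vertex = 1, p_1 = 9. Add edge {1,9}. Now deg[1]=0, deg[9]=1.
Step 2: smallest deg-1 vertex = 3, p_2 = 7. Add edge {3,7}. Now deg[3]=0, deg[7]=3.
Step 3: smallest deg-1 vertex = 4, p_3 = 7. Add edge {4,7}. Now deg[4]=0, deg[7]=2.
Step 4: smallest deg-1 vertex = 8, p_4 = 7. Add edge {7,8}. Now deg[8]=0, deg[7]=1.
Step 5: smallest deg-1 vertex = 7, p_5 = 6. Add edge {6,7}. Now deg[7]=0, deg[6]=1.
Step 6: smallest deg-1 vertex = 6, p_6 = 5. Add edge {5,6}. Now deg[6]=0, deg[5]=1.
Step 7: smallest deg-1 vertex = 5, p_7 = 2. Add edge {2,5}. Now deg[5]=0, deg[2]=1.
Final: two remaining deg-1 vertices are 2, 9. Add edge {2,9}.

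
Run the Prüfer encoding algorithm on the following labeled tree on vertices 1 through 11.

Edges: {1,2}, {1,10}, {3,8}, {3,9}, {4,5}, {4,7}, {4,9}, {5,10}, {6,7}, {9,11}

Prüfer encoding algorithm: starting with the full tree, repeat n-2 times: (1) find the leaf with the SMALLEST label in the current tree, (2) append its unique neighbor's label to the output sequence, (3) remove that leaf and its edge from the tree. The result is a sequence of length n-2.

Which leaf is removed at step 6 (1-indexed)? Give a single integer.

Answer: 3

Derivation:
Step 1: current leaves = {2,6,8,11}. Remove leaf 2 (neighbor: 1).
Step 2: current leaves = {1,6,8,11}. Remove leaf 1 (neighbor: 10).
Step 3: current leaves = {6,8,10,11}. Remove leaf 6 (neighbor: 7).
Step 4: current leaves = {7,8,10,11}. Remove leaf 7 (neighbor: 4).
Step 5: current leaves = {8,10,11}. Remove leaf 8 (neighbor: 3).
Step 6: current leaves = {3,10,11}. Remove leaf 3 (neighbor: 9).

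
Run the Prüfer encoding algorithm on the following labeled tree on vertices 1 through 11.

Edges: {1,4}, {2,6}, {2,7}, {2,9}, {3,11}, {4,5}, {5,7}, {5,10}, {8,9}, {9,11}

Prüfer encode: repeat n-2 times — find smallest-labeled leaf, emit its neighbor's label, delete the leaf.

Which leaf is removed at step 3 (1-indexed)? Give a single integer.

Step 1: current leaves = {1,3,6,8,10}. Remove leaf 1 (neighbor: 4).
Step 2: current leaves = {3,4,6,8,10}. Remove leaf 3 (neighbor: 11).
Step 3: current leaves = {4,6,8,10,11}. Remove leaf 4 (neighbor: 5).

Answer: 4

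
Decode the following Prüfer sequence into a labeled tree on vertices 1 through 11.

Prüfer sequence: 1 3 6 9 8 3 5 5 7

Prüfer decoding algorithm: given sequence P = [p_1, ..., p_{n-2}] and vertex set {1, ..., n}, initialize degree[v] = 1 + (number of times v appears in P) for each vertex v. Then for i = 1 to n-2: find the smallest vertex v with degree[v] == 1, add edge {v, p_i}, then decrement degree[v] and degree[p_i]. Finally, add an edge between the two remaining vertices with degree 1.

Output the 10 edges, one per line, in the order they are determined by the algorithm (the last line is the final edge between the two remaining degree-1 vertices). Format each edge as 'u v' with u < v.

Answer: 1 2
1 3
4 6
6 9
8 9
3 8
3 5
5 10
5 7
7 11

Derivation:
Initial degrees: {1:2, 2:1, 3:3, 4:1, 5:3, 6:2, 7:2, 8:2, 9:2, 10:1, 11:1}
Step 1: smallest deg-1 vertex = 2, p_1 = 1. Add edge {1,2}. Now deg[2]=0, deg[1]=1.
Step 2: smallest deg-1 vertex = 1, p_2 = 3. Add edge {1,3}. Now deg[1]=0, deg[3]=2.
Step 3: smallest deg-1 vertex = 4, p_3 = 6. Add edge {4,6}. Now deg[4]=0, deg[6]=1.
Step 4: smallest deg-1 vertex = 6, p_4 = 9. Add edge {6,9}. Now deg[6]=0, deg[9]=1.
Step 5: smallest deg-1 vertex = 9, p_5 = 8. Add edge {8,9}. Now deg[9]=0, deg[8]=1.
Step 6: smallest deg-1 vertex = 8, p_6 = 3. Add edge {3,8}. Now deg[8]=0, deg[3]=1.
Step 7: smallest deg-1 vertex = 3, p_7 = 5. Add edge {3,5}. Now deg[3]=0, deg[5]=2.
Step 8: smallest deg-1 vertex = 10, p_8 = 5. Add edge {5,10}. Now deg[10]=0, deg[5]=1.
Step 9: smallest deg-1 vertex = 5, p_9 = 7. Add edge {5,7}. Now deg[5]=0, deg[7]=1.
Final: two remaining deg-1 vertices are 7, 11. Add edge {7,11}.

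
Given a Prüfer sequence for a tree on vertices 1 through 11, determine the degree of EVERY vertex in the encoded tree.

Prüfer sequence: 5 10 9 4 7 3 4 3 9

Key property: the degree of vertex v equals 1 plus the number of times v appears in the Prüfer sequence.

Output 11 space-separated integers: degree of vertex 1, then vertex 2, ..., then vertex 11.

p_1 = 5: count[5] becomes 1
p_2 = 10: count[10] becomes 1
p_3 = 9: count[9] becomes 1
p_4 = 4: count[4] becomes 1
p_5 = 7: count[7] becomes 1
p_6 = 3: count[3] becomes 1
p_7 = 4: count[4] becomes 2
p_8 = 3: count[3] becomes 2
p_9 = 9: count[9] becomes 2
Degrees (1 + count): deg[1]=1+0=1, deg[2]=1+0=1, deg[3]=1+2=3, deg[4]=1+2=3, deg[5]=1+1=2, deg[6]=1+0=1, deg[7]=1+1=2, deg[8]=1+0=1, deg[9]=1+2=3, deg[10]=1+1=2, deg[11]=1+0=1

Answer: 1 1 3 3 2 1 2 1 3 2 1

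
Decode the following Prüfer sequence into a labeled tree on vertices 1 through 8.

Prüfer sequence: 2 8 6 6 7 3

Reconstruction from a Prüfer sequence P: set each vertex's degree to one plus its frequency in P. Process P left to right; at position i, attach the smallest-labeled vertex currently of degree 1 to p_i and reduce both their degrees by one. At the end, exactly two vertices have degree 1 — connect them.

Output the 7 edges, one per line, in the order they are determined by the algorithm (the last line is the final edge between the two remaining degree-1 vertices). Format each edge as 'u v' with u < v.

Answer: 1 2
2 8
4 6
5 6
6 7
3 7
3 8

Derivation:
Initial degrees: {1:1, 2:2, 3:2, 4:1, 5:1, 6:3, 7:2, 8:2}
Step 1: smallest deg-1 vertex = 1, p_1 = 2. Add edge {1,2}. Now deg[1]=0, deg[2]=1.
Step 2: smallest deg-1 vertex = 2, p_2 = 8. Add edge {2,8}. Now deg[2]=0, deg[8]=1.
Step 3: smallest deg-1 vertex = 4, p_3 = 6. Add edge {4,6}. Now deg[4]=0, deg[6]=2.
Step 4: smallest deg-1 vertex = 5, p_4 = 6. Add edge {5,6}. Now deg[5]=0, deg[6]=1.
Step 5: smallest deg-1 vertex = 6, p_5 = 7. Add edge {6,7}. Now deg[6]=0, deg[7]=1.
Step 6: smallest deg-1 vertex = 7, p_6 = 3. Add edge {3,7}. Now deg[7]=0, deg[3]=1.
Final: two remaining deg-1 vertices are 3, 8. Add edge {3,8}.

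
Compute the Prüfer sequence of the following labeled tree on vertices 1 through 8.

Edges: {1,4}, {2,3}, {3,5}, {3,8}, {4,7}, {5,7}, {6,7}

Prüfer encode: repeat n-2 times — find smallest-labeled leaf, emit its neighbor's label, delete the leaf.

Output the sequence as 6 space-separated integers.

Answer: 4 3 7 7 5 3

Derivation:
Step 1: leaves = {1,2,6,8}. Remove smallest leaf 1, emit neighbor 4.
Step 2: leaves = {2,4,6,8}. Remove smallest leaf 2, emit neighbor 3.
Step 3: leaves = {4,6,8}. Remove smallest leaf 4, emit neighbor 7.
Step 4: leaves = {6,8}. Remove smallest leaf 6, emit neighbor 7.
Step 5: leaves = {7,8}. Remove smallest leaf 7, emit neighbor 5.
Step 6: leaves = {5,8}. Remove smallest leaf 5, emit neighbor 3.
Done: 2 vertices remain (3, 8). Sequence = [4 3 7 7 5 3]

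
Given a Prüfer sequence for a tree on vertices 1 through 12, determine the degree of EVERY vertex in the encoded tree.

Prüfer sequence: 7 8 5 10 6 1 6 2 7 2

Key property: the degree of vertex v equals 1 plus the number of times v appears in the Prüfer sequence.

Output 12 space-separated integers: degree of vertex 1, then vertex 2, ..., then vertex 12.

Answer: 2 3 1 1 2 3 3 2 1 2 1 1

Derivation:
p_1 = 7: count[7] becomes 1
p_2 = 8: count[8] becomes 1
p_3 = 5: count[5] becomes 1
p_4 = 10: count[10] becomes 1
p_5 = 6: count[6] becomes 1
p_6 = 1: count[1] becomes 1
p_7 = 6: count[6] becomes 2
p_8 = 2: count[2] becomes 1
p_9 = 7: count[7] becomes 2
p_10 = 2: count[2] becomes 2
Degrees (1 + count): deg[1]=1+1=2, deg[2]=1+2=3, deg[3]=1+0=1, deg[4]=1+0=1, deg[5]=1+1=2, deg[6]=1+2=3, deg[7]=1+2=3, deg[8]=1+1=2, deg[9]=1+0=1, deg[10]=1+1=2, deg[11]=1+0=1, deg[12]=1+0=1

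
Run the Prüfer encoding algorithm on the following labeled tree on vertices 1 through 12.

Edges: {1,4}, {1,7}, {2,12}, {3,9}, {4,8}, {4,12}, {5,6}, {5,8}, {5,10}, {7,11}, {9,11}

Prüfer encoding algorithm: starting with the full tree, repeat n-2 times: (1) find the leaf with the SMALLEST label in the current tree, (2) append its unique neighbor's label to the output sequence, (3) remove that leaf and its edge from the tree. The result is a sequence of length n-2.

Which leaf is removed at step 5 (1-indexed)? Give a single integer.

Answer: 10

Derivation:
Step 1: current leaves = {2,3,6,10}. Remove leaf 2 (neighbor: 12).
Step 2: current leaves = {3,6,10,12}. Remove leaf 3 (neighbor: 9).
Step 3: current leaves = {6,9,10,12}. Remove leaf 6 (neighbor: 5).
Step 4: current leaves = {9,10,12}. Remove leaf 9 (neighbor: 11).
Step 5: current leaves = {10,11,12}. Remove leaf 10 (neighbor: 5).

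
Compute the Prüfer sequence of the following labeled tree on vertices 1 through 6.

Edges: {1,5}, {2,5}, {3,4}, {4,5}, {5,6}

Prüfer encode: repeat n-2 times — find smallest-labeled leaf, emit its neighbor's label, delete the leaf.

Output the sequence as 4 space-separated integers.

Answer: 5 5 4 5

Derivation:
Step 1: leaves = {1,2,3,6}. Remove smallest leaf 1, emit neighbor 5.
Step 2: leaves = {2,3,6}. Remove smallest leaf 2, emit neighbor 5.
Step 3: leaves = {3,6}. Remove smallest leaf 3, emit neighbor 4.
Step 4: leaves = {4,6}. Remove smallest leaf 4, emit neighbor 5.
Done: 2 vertices remain (5, 6). Sequence = [5 5 4 5]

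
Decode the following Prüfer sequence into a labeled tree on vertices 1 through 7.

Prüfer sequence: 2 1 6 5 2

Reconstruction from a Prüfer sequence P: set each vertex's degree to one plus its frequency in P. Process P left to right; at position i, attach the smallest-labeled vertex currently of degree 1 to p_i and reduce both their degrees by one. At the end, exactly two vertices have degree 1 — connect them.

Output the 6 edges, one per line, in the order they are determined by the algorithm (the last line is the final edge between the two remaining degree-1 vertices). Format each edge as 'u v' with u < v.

Initial degrees: {1:2, 2:3, 3:1, 4:1, 5:2, 6:2, 7:1}
Step 1: smallest deg-1 vertex = 3, p_1 = 2. Add edge {2,3}. Now deg[3]=0, deg[2]=2.
Step 2: smallest deg-1 vertex = 4, p_2 = 1. Add edge {1,4}. Now deg[4]=0, deg[1]=1.
Step 3: smallest deg-1 vertex = 1, p_3 = 6. Add edge {1,6}. Now deg[1]=0, deg[6]=1.
Step 4: smallest deg-1 vertex = 6, p_4 = 5. Add edge {5,6}. Now deg[6]=0, deg[5]=1.
Step 5: smallest deg-1 vertex = 5, p_5 = 2. Add edge {2,5}. Now deg[5]=0, deg[2]=1.
Final: two remaining deg-1 vertices are 2, 7. Add edge {2,7}.

Answer: 2 3
1 4
1 6
5 6
2 5
2 7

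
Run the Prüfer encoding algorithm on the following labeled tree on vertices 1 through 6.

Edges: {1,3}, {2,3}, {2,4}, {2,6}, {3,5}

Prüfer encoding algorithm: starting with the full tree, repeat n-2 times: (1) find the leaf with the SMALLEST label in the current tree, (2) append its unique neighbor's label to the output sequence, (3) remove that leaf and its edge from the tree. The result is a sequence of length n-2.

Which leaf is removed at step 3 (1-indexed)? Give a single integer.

Step 1: current leaves = {1,4,5,6}. Remove leaf 1 (neighbor: 3).
Step 2: current leaves = {4,5,6}. Remove leaf 4 (neighbor: 2).
Step 3: current leaves = {5,6}. Remove leaf 5 (neighbor: 3).

Answer: 5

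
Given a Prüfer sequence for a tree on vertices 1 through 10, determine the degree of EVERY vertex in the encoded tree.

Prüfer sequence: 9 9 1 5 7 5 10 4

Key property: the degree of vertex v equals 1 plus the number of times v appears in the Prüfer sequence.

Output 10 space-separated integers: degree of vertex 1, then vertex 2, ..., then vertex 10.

p_1 = 9: count[9] becomes 1
p_2 = 9: count[9] becomes 2
p_3 = 1: count[1] becomes 1
p_4 = 5: count[5] becomes 1
p_5 = 7: count[7] becomes 1
p_6 = 5: count[5] becomes 2
p_7 = 10: count[10] becomes 1
p_8 = 4: count[4] becomes 1
Degrees (1 + count): deg[1]=1+1=2, deg[2]=1+0=1, deg[3]=1+0=1, deg[4]=1+1=2, deg[5]=1+2=3, deg[6]=1+0=1, deg[7]=1+1=2, deg[8]=1+0=1, deg[9]=1+2=3, deg[10]=1+1=2

Answer: 2 1 1 2 3 1 2 1 3 2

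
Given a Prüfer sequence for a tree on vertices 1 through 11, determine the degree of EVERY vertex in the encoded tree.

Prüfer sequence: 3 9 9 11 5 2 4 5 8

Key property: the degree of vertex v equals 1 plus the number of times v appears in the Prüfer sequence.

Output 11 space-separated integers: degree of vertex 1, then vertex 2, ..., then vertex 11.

Answer: 1 2 2 2 3 1 1 2 3 1 2

Derivation:
p_1 = 3: count[3] becomes 1
p_2 = 9: count[9] becomes 1
p_3 = 9: count[9] becomes 2
p_4 = 11: count[11] becomes 1
p_5 = 5: count[5] becomes 1
p_6 = 2: count[2] becomes 1
p_7 = 4: count[4] becomes 1
p_8 = 5: count[5] becomes 2
p_9 = 8: count[8] becomes 1
Degrees (1 + count): deg[1]=1+0=1, deg[2]=1+1=2, deg[3]=1+1=2, deg[4]=1+1=2, deg[5]=1+2=3, deg[6]=1+0=1, deg[7]=1+0=1, deg[8]=1+1=2, deg[9]=1+2=3, deg[10]=1+0=1, deg[11]=1+1=2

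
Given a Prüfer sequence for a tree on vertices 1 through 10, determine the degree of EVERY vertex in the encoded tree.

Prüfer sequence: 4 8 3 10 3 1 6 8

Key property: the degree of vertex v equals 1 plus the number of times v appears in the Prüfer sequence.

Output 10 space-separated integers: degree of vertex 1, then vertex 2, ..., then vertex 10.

p_1 = 4: count[4] becomes 1
p_2 = 8: count[8] becomes 1
p_3 = 3: count[3] becomes 1
p_4 = 10: count[10] becomes 1
p_5 = 3: count[3] becomes 2
p_6 = 1: count[1] becomes 1
p_7 = 6: count[6] becomes 1
p_8 = 8: count[8] becomes 2
Degrees (1 + count): deg[1]=1+1=2, deg[2]=1+0=1, deg[3]=1+2=3, deg[4]=1+1=2, deg[5]=1+0=1, deg[6]=1+1=2, deg[7]=1+0=1, deg[8]=1+2=3, deg[9]=1+0=1, deg[10]=1+1=2

Answer: 2 1 3 2 1 2 1 3 1 2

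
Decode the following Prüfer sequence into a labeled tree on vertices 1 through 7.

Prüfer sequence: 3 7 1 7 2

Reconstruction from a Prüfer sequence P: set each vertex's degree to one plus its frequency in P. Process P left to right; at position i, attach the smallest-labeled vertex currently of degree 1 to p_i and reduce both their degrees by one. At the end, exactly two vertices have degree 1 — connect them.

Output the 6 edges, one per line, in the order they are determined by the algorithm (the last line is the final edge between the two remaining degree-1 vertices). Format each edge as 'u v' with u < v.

Answer: 3 4
3 7
1 5
1 7
2 6
2 7

Derivation:
Initial degrees: {1:2, 2:2, 3:2, 4:1, 5:1, 6:1, 7:3}
Step 1: smallest deg-1 vertex = 4, p_1 = 3. Add edge {3,4}. Now deg[4]=0, deg[3]=1.
Step 2: smallest deg-1 vertex = 3, p_2 = 7. Add edge {3,7}. Now deg[3]=0, deg[7]=2.
Step 3: smallest deg-1 vertex = 5, p_3 = 1. Add edge {1,5}. Now deg[5]=0, deg[1]=1.
Step 4: smallest deg-1 vertex = 1, p_4 = 7. Add edge {1,7}. Now deg[1]=0, deg[7]=1.
Step 5: smallest deg-1 vertex = 6, p_5 = 2. Add edge {2,6}. Now deg[6]=0, deg[2]=1.
Final: two remaining deg-1 vertices are 2, 7. Add edge {2,7}.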